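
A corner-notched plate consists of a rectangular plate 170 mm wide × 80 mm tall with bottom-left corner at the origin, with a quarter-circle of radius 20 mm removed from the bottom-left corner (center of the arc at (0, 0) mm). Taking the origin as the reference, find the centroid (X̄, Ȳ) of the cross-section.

X̄ = 86.81 mm, Ȳ = 40.75 mm

Part | A | x̄ᵢ | ȳᵢ | A·x̄ᵢ | A·ȳᵢ
plate | 13600.00 | 85.00 | 40.00 | 1156000.00 | 544000.00
removed quarter-circle | -314.16 | 8.49 | 8.49 | -2666.67 | -2666.67
Σ | 13285.84 |  |  | 1153333.33 | 541333.33
X̄ = 1153333.33 / 13285.84 = 86.81 mm
Ȳ = 541333.33 / 13285.84 = 40.75 mm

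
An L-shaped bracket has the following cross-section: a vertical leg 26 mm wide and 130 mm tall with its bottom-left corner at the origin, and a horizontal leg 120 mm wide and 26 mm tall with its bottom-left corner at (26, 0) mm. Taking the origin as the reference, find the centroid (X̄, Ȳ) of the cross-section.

X̄ = 48.04 mm, Ȳ = 40.04 mm

vertical leg: A = 26 × 130 = 3380.00, centroid at (13.00, 65.00).
horizontal leg: A = 120 × 26 = 3120.00, centroid at (86.00, 13.00).
ΣA = 6500.00 mm², ΣAX̄ = 312260.00 mm³, ΣAȲ = 260260.00 mm³.
X̄ = 312260.00/6500.00 = 48.04 mm; Ȳ = 260260.00/6500.00 = 40.04 mm.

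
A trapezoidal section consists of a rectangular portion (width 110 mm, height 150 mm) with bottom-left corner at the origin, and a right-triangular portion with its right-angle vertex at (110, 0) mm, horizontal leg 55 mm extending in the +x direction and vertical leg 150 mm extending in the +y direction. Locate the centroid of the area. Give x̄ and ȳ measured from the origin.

rectangular portion: A = 110 × 150 = 16500.00, centroid at (55.00, 75.00).
triangular portion: A = ½·55·150 = 4125.00, centroid at (128.33, 50.00).
ΣA = 20625.00 mm²
ΣAx̄ = (16500.00)(55.00) + (4125.00)(128.33) = 1436875.00 mm³
ΣAȳ = (16500.00)(75.00) + (4125.00)(50.00) = 1443750.00 mm³
x̄ = 1436875.00 / 20625.00 = 69.67 mm
ȳ = 1443750.00 / 20625.00 = 70.00 mm

x̄ = 69.67 mm, ȳ = 70.00 mm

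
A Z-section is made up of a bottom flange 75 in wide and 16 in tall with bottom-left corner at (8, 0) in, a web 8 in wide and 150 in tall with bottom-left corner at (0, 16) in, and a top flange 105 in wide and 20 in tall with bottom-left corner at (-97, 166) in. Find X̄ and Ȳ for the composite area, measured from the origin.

bottom flange: A = 75 × 16 = 1200.00, centroid at (45.50, 8.00).
web: A = 8 × 150 = 1200.00, centroid at (4.00, 91.00).
top flange: A = 105 × 20 = 2100.00, centroid at (-44.50, 176.00).
ΣA = 4500.00 in², ΣAX̄ = -34050.00 in³, ΣAȲ = 488400.00 in³.
X̄ = -34050.00/4500.00 = -7.57 in; Ȳ = 488400.00/4500.00 = 108.53 in.

X̄ = -7.57 in, Ȳ = 108.53 in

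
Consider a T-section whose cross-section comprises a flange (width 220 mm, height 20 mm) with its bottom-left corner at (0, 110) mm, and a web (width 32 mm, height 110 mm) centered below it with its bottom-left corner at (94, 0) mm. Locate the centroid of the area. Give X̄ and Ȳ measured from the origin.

web: A = 32 × 110 = 3520.00, centroid at (110.00, 55.00).
flange: A = 220 × 20 = 4400.00, centroid at (110.00, 120.00).
ΣA = 7920.00 mm², ΣAX̄ = 871200.00 mm³, ΣAȲ = 721600.00 mm³.
X̄ = 871200.00/7920.00 = 110.00 mm; Ȳ = 721600.00/7920.00 = 91.11 mm.

X̄ = 110.00 mm, Ȳ = 91.11 mm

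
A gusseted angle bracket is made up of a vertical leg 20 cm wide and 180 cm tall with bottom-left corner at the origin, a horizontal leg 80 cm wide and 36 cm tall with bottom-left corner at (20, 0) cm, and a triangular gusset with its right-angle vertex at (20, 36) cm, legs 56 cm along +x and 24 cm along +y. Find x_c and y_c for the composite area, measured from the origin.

x_c = 32.83 cm, y_c = 56.68 cm

vertical leg: A = 20 × 180 = 3600.00, centroid at (10.00, 90.00).
horizontal leg: A = 80 × 36 = 2880.00, centroid at (60.00, 18.00).
gusset: A = ½·56·24 = 672.00, centroid at (38.67, 44.00).
ΣA = 7152.00 cm², ΣAx_c = 234784.00 cm³, ΣAy_c = 405408.00 cm³.
x_c = 234784.00/7152.00 = 32.83 cm; y_c = 405408.00/7152.00 = 56.68 cm.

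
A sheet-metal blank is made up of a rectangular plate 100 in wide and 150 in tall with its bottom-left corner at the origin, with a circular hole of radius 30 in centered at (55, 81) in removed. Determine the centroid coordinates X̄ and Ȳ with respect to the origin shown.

X̄ = 48.84 in, Ȳ = 73.61 in

plate: A = 100 × 150 = 15000.00, centroid at (50.00, 75.00).
hole: A = −π·30² = -2827.43, centroid at (55.00, 81.00).
ΣA = 12172.57 in², ΣAX̄ = 594491.16 in³, ΣAȲ = 895977.90 in³.
X̄ = 594491.16/12172.57 = 48.84 in; Ȳ = 895977.90/12172.57 = 73.61 in.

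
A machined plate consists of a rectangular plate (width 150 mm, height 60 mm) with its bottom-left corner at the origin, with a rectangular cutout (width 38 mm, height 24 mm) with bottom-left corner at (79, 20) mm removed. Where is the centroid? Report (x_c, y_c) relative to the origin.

Part | A | x̄ᵢ | ȳᵢ | A·x̄ᵢ | A·ȳᵢ
plate | 9000.00 | 75.00 | 30.00 | 675000.00 | 270000.00
hole | -912.00 | 98.00 | 32.00 | -89376.00 | -29184.00
Σ | 8088.00 |  |  | 585624.00 | 240816.00
x_c = 585624.00 / 8088.00 = 72.41 mm
y_c = 240816.00 / 8088.00 = 29.77 mm

x_c = 72.41 mm, y_c = 29.77 mm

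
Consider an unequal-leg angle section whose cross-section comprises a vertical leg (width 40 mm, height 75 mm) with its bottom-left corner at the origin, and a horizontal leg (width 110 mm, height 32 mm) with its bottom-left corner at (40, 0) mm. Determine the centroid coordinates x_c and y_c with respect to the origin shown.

x_c = 60.49 mm, y_c = 25.89 mm

Part | A | x̄ᵢ | ȳᵢ | A·x̄ᵢ | A·ȳᵢ
vertical leg | 3000.00 | 20.00 | 37.50 | 60000.00 | 112500.00
horizontal leg | 3520.00 | 95.00 | 16.00 | 334400.00 | 56320.00
Σ | 6520.00 |  |  | 394400.00 | 168820.00
x_c = 394400.00 / 6520.00 = 60.49 mm
y_c = 168820.00 / 6520.00 = 25.89 mm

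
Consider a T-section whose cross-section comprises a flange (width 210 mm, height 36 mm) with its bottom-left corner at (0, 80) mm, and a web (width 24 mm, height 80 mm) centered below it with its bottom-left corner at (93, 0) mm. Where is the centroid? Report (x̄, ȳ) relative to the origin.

x̄ = 105.00 mm, ȳ = 86.25 mm

Part | A | x̄ᵢ | ȳᵢ | A·x̄ᵢ | A·ȳᵢ
web | 1920.00 | 105.00 | 40.00 | 201600.00 | 76800.00
flange | 7560.00 | 105.00 | 98.00 | 793800.00 | 740880.00
Σ | 9480.00 |  |  | 995400.00 | 817680.00
x̄ = 995400.00 / 9480.00 = 105.00 mm
ȳ = 817680.00 / 9480.00 = 86.25 mm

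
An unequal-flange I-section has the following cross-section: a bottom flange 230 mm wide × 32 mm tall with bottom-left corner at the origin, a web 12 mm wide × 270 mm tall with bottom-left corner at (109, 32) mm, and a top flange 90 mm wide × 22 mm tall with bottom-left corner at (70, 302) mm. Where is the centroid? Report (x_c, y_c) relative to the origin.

x_c = 115.00 mm, y_c = 101.64 mm

bottom flange: A = 230 × 32 = 7360.00, centroid at (115.00, 16.00).
web: A = 12 × 270 = 3240.00, centroid at (115.00, 167.00).
top flange: A = 90 × 22 = 1980.00, centroid at (115.00, 313.00).
ΣA = 12580.00 mm²
ΣAx_c = (7360.00)(115.00) + (3240.00)(115.00) + (1980.00)(115.00) = 1446700.00 mm³
ΣAy_c = (7360.00)(16.00) + (3240.00)(167.00) + (1980.00)(313.00) = 1278580.00 mm³
x_c = 1446700.00 / 12580.00 = 115.00 mm
y_c = 1278580.00 / 12580.00 = 101.64 mm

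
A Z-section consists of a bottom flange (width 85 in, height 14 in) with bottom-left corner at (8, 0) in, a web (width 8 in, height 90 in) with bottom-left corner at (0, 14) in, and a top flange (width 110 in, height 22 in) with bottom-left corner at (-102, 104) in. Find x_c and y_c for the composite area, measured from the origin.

x_c = -11.72 in, y_c = 76.01 in

Part | A | x̄ᵢ | ȳᵢ | A·x̄ᵢ | A·ȳᵢ
bottom flange | 1190.00 | 50.50 | 7.00 | 60095.00 | 8330.00
web | 720.00 | 4.00 | 59.00 | 2880.00 | 42480.00
top flange | 2420.00 | -47.00 | 115.00 | -113740.00 | 278300.00
Σ | 4330.00 |  |  | -50765.00 | 329110.00
x_c = -50765.00 / 4330.00 = -11.72 in
y_c = 329110.00 / 4330.00 = 76.01 in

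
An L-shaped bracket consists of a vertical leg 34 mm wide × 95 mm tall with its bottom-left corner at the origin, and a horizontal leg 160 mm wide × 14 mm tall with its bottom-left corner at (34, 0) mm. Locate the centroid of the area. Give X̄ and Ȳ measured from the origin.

X̄ = 56.72 mm, Ȳ = 30.91 mm

vertical leg: A = 34 × 95 = 3230.00, centroid at (17.00, 47.50).
horizontal leg: A = 160 × 14 = 2240.00, centroid at (114.00, 7.00).
ΣA = 5470.00 mm², ΣAX̄ = 310270.00 mm³, ΣAȲ = 169105.00 mm³.
X̄ = 310270.00/5470.00 = 56.72 mm; Ȳ = 169105.00/5470.00 = 30.91 mm.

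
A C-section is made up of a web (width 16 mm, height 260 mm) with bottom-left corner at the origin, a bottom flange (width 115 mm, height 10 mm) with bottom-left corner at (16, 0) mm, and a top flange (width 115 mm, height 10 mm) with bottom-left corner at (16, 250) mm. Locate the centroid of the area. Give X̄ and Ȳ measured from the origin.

web: A = 16 × 260 = 4160.00, centroid at (8.00, 130.00).
bottom flange: A = 115 × 10 = 1150.00, centroid at (73.50, 5.00).
top flange: A = 115 × 10 = 1150.00, centroid at (73.50, 255.00).
ΣA = 6460.00 mm²
ΣAX̄ = (4160.00)(8.00) + (1150.00)(73.50) + (1150.00)(73.50) = 202330.00 mm³
ΣAȲ = (4160.00)(130.00) + (1150.00)(5.00) + (1150.00)(255.00) = 839800.00 mm³
X̄ = 202330.00 / 6460.00 = 31.32 mm
Ȳ = 839800.00 / 6460.00 = 130.00 mm

X̄ = 31.32 mm, Ȳ = 130.00 mm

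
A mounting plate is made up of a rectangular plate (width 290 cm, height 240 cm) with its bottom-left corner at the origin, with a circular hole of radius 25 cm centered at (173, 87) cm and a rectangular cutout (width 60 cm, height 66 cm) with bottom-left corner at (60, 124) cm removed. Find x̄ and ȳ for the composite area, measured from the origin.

x̄ = 147.56 cm, ȳ = 118.72 cm

plate: A = 290 × 240 = 69600.00, centroid at (145.00, 120.00).
hole 1: A = −π·25² = -1963.50, centroid at (173.00, 87.00).
hole 2: A = −(60 × 66) = -3960.00, centroid at (90.00, 157.00).
ΣA = 63676.50 cm²
ΣAx̄ = (69600.00)(145.00) + (-1963.50)(173.00) + (-3960.00)(90.00) = 9395915.29 cm³
ΣAȳ = (69600.00)(120.00) + (-1963.50)(87.00) + (-3960.00)(157.00) = 7559455.90 cm³
x̄ = 9395915.29 / 63676.50 = 147.56 cm
ȳ = 7559455.90 / 63676.50 = 118.72 cm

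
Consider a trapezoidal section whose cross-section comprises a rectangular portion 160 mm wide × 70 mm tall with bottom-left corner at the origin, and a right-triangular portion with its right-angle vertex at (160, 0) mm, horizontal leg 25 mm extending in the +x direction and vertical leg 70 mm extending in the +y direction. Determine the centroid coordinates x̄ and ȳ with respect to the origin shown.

x̄ = 86.40 mm, ȳ = 34.15 mm

rectangular portion: A = 160 × 70 = 11200.00, centroid at (80.00, 35.00).
triangular portion: A = ½·25·70 = 875.00, centroid at (168.33, 23.33).
ΣA = 12075.00 mm²
ΣAx̄ = (11200.00)(80.00) + (875.00)(168.33) = 1043291.67 mm³
ΣAȳ = (11200.00)(35.00) + (875.00)(23.33) = 412416.67 mm³
x̄ = 1043291.67 / 12075.00 = 86.40 mm
ȳ = 412416.67 / 12075.00 = 34.15 mm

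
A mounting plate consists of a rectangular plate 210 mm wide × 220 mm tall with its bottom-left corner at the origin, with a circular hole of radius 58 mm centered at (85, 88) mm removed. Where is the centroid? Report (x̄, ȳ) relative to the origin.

plate: A = 210 × 220 = 46200.00, centroid at (105.00, 110.00).
hole: A = −π·58² = -10568.32, centroid at (85.00, 88.00).
ΣA = 35631.68 mm²
ΣAx̄ = (46200.00)(105.00) + (-10568.32)(85.00) = 3952693.00 mm³
ΣAȳ = (46200.00)(110.00) + (-10568.32)(88.00) = 4151988.04 mm³
x̄ = 3952693.00 / 35631.68 = 110.93 mm
ȳ = 4151988.04 / 35631.68 = 116.53 mm

x̄ = 110.93 mm, ȳ = 116.53 mm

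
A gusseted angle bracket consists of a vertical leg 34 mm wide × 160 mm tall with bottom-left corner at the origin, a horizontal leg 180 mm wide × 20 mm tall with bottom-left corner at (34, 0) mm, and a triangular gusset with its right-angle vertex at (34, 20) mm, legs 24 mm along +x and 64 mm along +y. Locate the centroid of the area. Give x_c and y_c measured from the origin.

Part | A | x̄ᵢ | ȳᵢ | A·x̄ᵢ | A·ȳᵢ
vertical leg | 5440.00 | 17.00 | 80.00 | 92480.00 | 435200.00
horizontal leg | 3600.00 | 124.00 | 10.00 | 446400.00 | 36000.00
gusset | 768.00 | 42.00 | 41.33 | 32256.00 | 31744.00
Σ | 9808.00 |  |  | 571136.00 | 502944.00
x_c = 571136.00 / 9808.00 = 58.23 mm
y_c = 502944.00 / 9808.00 = 51.28 mm

x_c = 58.23 mm, y_c = 51.28 mm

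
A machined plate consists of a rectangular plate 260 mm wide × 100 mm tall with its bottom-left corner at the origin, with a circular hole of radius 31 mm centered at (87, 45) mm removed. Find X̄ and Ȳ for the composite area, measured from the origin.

Part | A | x̄ᵢ | ȳᵢ | A·x̄ᵢ | A·ȳᵢ
plate | 26000.00 | 130.00 | 50.00 | 3380000.00 | 1300000.00
hole | -3019.07 | 87.00 | 45.00 | -262659.14 | -135858.17
Σ | 22980.93 |  |  | 3117340.86 | 1164141.83
X̄ = 3117340.86 / 22980.93 = 135.65 mm
Ȳ = 1164141.83 / 22980.93 = 50.66 mm

X̄ = 135.65 mm, Ȳ = 50.66 mm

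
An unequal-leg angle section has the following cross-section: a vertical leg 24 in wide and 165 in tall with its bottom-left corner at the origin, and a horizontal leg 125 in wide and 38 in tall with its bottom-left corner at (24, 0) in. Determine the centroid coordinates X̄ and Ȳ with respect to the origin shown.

X̄ = 52.63 in, Ȳ = 47.87 in

Part | A | x̄ᵢ | ȳᵢ | A·x̄ᵢ | A·ȳᵢ
vertical leg | 3960.00 | 12.00 | 82.50 | 47520.00 | 326700.00
horizontal leg | 4750.00 | 86.50 | 19.00 | 410875.00 | 90250.00
Σ | 8710.00 |  |  | 458395.00 | 416950.00
X̄ = 458395.00 / 8710.00 = 52.63 in
Ȳ = 416950.00 / 8710.00 = 47.87 in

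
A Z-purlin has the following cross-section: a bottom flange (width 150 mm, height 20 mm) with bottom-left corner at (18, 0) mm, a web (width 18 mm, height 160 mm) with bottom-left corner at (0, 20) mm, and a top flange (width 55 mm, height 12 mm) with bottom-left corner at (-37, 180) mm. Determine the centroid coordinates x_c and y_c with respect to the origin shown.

bottom flange: A = 150 × 20 = 3000.00, centroid at (93.00, 10.00).
web: A = 18 × 160 = 2880.00, centroid at (9.00, 100.00).
top flange: A = 55 × 12 = 660.00, centroid at (-9.50, 186.00).
ΣA = 6540.00 mm²
ΣAx_c = (3000.00)(93.00) + (2880.00)(9.00) + (660.00)(-9.50) = 298650.00 mm³
ΣAy_c = (3000.00)(10.00) + (2880.00)(100.00) + (660.00)(186.00) = 440760.00 mm³
x_c = 298650.00 / 6540.00 = 45.67 mm
y_c = 440760.00 / 6540.00 = 67.39 mm

x_c = 45.67 mm, y_c = 67.39 mm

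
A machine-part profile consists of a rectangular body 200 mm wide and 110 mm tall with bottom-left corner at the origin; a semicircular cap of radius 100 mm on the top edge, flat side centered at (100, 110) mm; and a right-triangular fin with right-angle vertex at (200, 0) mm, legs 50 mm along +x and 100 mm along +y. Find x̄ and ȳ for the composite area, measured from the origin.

x̄ = 107.25 mm, ȳ = 91.72 mm

Part | A | x̄ᵢ | ȳᵢ | A·x̄ᵢ | A·ȳᵢ
rectangular body | 22000.00 | 100.00 | 55.00 | 2200000.00 | 1210000.00
semicircular top | 15707.96 | 100.00 | 152.44 | 1570796.33 | 2394542.63
triangular fin | 2500.00 | 216.67 | 33.33 | 541666.67 | 83333.33
Σ | 40207.96 |  |  | 4312462.99 | 3687875.96
x̄ = 4312462.99 / 40207.96 = 107.25 mm
ȳ = 3687875.96 / 40207.96 = 91.72 mm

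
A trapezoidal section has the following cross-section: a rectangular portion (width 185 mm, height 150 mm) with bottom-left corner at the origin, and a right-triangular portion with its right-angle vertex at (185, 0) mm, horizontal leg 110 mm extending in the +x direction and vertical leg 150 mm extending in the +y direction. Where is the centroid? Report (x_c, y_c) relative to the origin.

Part | A | x̄ᵢ | ȳᵢ | A·x̄ᵢ | A·ȳᵢ
rectangular portion | 27750.00 | 92.50 | 75.00 | 2566875.00 | 2081250.00
triangular portion | 8250.00 | 221.67 | 50.00 | 1828750.00 | 412500.00
Σ | 36000.00 |  |  | 4395625.00 | 2493750.00
x_c = 4395625.00 / 36000.00 = 122.10 mm
y_c = 2493750.00 / 36000.00 = 69.27 mm

x_c = 122.10 mm, y_c = 69.27 mm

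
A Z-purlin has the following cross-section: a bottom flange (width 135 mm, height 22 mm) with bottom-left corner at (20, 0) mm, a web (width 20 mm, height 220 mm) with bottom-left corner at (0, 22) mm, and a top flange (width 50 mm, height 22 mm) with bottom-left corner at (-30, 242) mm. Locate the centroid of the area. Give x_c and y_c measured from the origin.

Part | A | x̄ᵢ | ȳᵢ | A·x̄ᵢ | A·ȳᵢ
bottom flange | 2970.00 | 87.50 | 11.00 | 259875.00 | 32670.00
web | 4400.00 | 10.00 | 132.00 | 44000.00 | 580800.00
top flange | 1100.00 | -5.00 | 253.00 | -5500.00 | 278300.00
Σ | 8470.00 |  |  | 298375.00 | 891770.00
x_c = 298375.00 / 8470.00 = 35.23 mm
y_c = 891770.00 / 8470.00 = 105.29 mm

x_c = 35.23 mm, y_c = 105.29 mm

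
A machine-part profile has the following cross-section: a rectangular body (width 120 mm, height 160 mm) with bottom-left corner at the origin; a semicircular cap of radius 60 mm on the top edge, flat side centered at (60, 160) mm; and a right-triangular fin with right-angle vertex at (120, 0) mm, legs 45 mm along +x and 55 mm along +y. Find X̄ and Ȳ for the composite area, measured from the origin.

rectangular body: A = 120 × 160 = 19200.00, centroid at (60.00, 80.00).
semicircular top: A = ½π·60² = 5654.87, centroid at (60.00, 185.46).
triangular fin: A = ½·45·55 = 1237.50, centroid at (135.00, 18.33).
ΣA = 26092.37 mm², ΣAX̄ = 1658354.51 mm³, ΣAȲ = 2607466.18 mm³.
X̄ = 1658354.51/26092.37 = 63.56 mm; Ȳ = 2607466.18/26092.37 = 99.93 mm.

X̄ = 63.56 mm, Ȳ = 99.93 mm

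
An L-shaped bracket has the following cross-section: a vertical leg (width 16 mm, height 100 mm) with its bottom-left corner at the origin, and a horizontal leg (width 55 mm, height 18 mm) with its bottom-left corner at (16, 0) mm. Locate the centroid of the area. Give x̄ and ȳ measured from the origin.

vertical leg: A = 16 × 100 = 1600.00, centroid at (8.00, 50.00).
horizontal leg: A = 55 × 18 = 990.00, centroid at (43.50, 9.00).
ΣA = 2590.00 mm², ΣAx̄ = 55865.00 mm³, ΣAȳ = 88910.00 mm³.
x̄ = 55865.00/2590.00 = 21.57 mm; ȳ = 88910.00/2590.00 = 34.33 mm.

x̄ = 21.57 mm, ȳ = 34.33 mm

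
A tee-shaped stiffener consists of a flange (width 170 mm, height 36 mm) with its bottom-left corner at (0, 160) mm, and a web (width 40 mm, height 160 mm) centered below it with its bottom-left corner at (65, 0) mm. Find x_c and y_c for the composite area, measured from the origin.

x_c = 85.00 mm, y_c = 127.90 mm

web: A = 40 × 160 = 6400.00, centroid at (85.00, 80.00).
flange: A = 170 × 36 = 6120.00, centroid at (85.00, 178.00).
ΣA = 12520.00 mm²
ΣAx_c = (6400.00)(85.00) + (6120.00)(85.00) = 1064200.00 mm³
ΣAy_c = (6400.00)(80.00) + (6120.00)(178.00) = 1601360.00 mm³
x_c = 1064200.00 / 12520.00 = 85.00 mm
y_c = 1601360.00 / 12520.00 = 127.90 mm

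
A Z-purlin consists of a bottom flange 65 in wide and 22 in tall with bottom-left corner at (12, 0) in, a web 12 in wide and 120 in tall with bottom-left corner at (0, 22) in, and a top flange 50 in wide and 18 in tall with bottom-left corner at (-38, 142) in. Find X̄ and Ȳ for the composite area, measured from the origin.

X̄ = 16.07 in, Ȳ = 71.54 in

bottom flange: A = 65 × 22 = 1430.00, centroid at (44.50, 11.00).
web: A = 12 × 120 = 1440.00, centroid at (6.00, 82.00).
top flange: A = 50 × 18 = 900.00, centroid at (-13.00, 151.00).
ΣA = 3770.00 in², ΣAX̄ = 60575.00 in³, ΣAȲ = 269710.00 in³.
X̄ = 60575.00/3770.00 = 16.07 in; Ȳ = 269710.00/3770.00 = 71.54 in.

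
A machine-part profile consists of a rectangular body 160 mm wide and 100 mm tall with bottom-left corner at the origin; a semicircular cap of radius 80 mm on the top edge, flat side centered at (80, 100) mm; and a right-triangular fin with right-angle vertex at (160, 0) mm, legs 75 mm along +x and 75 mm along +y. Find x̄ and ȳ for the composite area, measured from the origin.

x̄ = 90.23 mm, ȳ = 76.80 mm

rectangular body: A = 160 × 100 = 16000.00, centroid at (80.00, 50.00).
semicircular top: A = ½π·80² = 10053.10, centroid at (80.00, 133.95).
triangular fin: A = ½·75·75 = 2812.50, centroid at (185.00, 25.00).
ΣA = 28865.60 mm²
ΣAx̄ = (16000.00)(80.00) + (10053.10)(80.00) + (2812.50)(185.00) = 2604560.22 mm³
ΣAȳ = (16000.00)(50.00) + (10053.10)(133.95) + (2812.50)(25.00) = 2216955.48 mm³
x̄ = 2604560.22 / 28865.60 = 90.23 mm
ȳ = 2216955.48 / 28865.60 = 76.80 mm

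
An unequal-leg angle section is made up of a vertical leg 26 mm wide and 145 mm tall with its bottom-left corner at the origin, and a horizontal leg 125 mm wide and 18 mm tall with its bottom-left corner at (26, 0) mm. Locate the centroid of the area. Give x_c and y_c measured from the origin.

Part | A | x̄ᵢ | ȳᵢ | A·x̄ᵢ | A·ȳᵢ
vertical leg | 3770.00 | 13.00 | 72.50 | 49010.00 | 273325.00
horizontal leg | 2250.00 | 88.50 | 9.00 | 199125.00 | 20250.00
Σ | 6020.00 |  |  | 248135.00 | 293575.00
x_c = 248135.00 / 6020.00 = 41.22 mm
y_c = 293575.00 / 6020.00 = 48.77 mm

x_c = 41.22 mm, y_c = 48.77 mm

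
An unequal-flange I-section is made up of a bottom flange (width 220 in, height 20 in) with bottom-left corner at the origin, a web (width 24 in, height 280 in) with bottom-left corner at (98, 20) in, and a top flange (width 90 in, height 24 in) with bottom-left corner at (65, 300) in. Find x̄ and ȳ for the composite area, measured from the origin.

bottom flange: A = 220 × 20 = 4400.00, centroid at (110.00, 10.00).
web: A = 24 × 280 = 6720.00, centroid at (110.00, 160.00).
top flange: A = 90 × 24 = 2160.00, centroid at (110.00, 312.00).
ΣA = 13280.00 in²
ΣAx̄ = (4400.00)(110.00) + (6720.00)(110.00) + (2160.00)(110.00) = 1460800.00 in³
ΣAȳ = (4400.00)(10.00) + (6720.00)(160.00) + (2160.00)(312.00) = 1793120.00 in³
x̄ = 1460800.00 / 13280.00 = 110.00 in
ȳ = 1793120.00 / 13280.00 = 135.02 in

x̄ = 110.00 in, ȳ = 135.02 in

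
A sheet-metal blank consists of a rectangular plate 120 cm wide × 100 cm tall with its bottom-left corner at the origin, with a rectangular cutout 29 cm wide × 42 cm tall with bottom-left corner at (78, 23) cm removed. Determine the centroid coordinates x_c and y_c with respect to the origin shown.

plate: A = 120 × 100 = 12000.00, centroid at (60.00, 50.00).
hole: A = −(29 × 42) = -1218.00, centroid at (92.50, 44.00).
ΣA = 10782.00 cm², ΣAx_c = 607335.00 cm³, ΣAy_c = 546408.00 cm³.
x_c = 607335.00/10782.00 = 56.33 cm; y_c = 546408.00/10782.00 = 50.68 cm.

x_c = 56.33 cm, y_c = 50.68 cm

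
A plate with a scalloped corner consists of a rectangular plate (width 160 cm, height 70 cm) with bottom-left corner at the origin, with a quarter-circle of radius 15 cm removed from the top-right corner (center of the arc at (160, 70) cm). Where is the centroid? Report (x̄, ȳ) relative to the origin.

x̄ = 78.82 cm, ȳ = 34.54 cm

plate: A = 160 × 70 = 11200.00, centroid at (80.00, 35.00).
removed quarter-circle: A = −¼π·15² = -176.71, centroid at (153.63, 63.63).
ΣA = 11023.29 cm², ΣAx̄ = 868850.67 cm³, ΣAȳ = 380754.98 cm³.
x̄ = 868850.67/11023.29 = 78.82 cm; ȳ = 380754.98/11023.29 = 34.54 cm.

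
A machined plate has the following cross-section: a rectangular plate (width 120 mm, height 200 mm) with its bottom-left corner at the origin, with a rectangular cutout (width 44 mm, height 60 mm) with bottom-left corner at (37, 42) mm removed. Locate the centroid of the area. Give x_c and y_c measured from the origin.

plate: A = 120 × 200 = 24000.00, centroid at (60.00, 100.00).
hole: A = −(44 × 60) = -2640.00, centroid at (59.00, 72.00).
ΣA = 21360.00 mm², ΣAx_c = 1284240.00 mm³, ΣAy_c = 2209920.00 mm³.
x_c = 1284240.00/21360.00 = 60.12 mm; y_c = 2209920.00/21360.00 = 103.46 mm.

x_c = 60.12 mm, y_c = 103.46 mm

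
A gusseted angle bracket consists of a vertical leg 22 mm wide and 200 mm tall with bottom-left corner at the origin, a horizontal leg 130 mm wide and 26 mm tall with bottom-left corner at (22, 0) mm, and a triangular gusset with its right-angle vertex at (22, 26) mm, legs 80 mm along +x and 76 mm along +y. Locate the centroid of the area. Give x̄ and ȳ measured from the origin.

x̄ = 45.32 mm, ȳ = 59.15 mm

vertical leg: A = 22 × 200 = 4400.00, centroid at (11.00, 100.00).
horizontal leg: A = 130 × 26 = 3380.00, centroid at (87.00, 13.00).
gusset: A = ½·80·76 = 3040.00, centroid at (48.67, 51.33).
ΣA = 10820.00 mm²
ΣAx̄ = (4400.00)(11.00) + (3380.00)(87.00) + (3040.00)(48.67) = 490406.67 mm³
ΣAȳ = (4400.00)(100.00) + (3380.00)(13.00) + (3040.00)(51.33) = 639993.33 mm³
x̄ = 490406.67 / 10820.00 = 45.32 mm
ȳ = 639993.33 / 10820.00 = 59.15 mm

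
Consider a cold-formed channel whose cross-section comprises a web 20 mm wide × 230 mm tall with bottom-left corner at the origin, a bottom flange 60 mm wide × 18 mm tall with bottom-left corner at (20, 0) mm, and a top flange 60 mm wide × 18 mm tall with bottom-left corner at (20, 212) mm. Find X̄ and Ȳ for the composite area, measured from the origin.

Part | A | x̄ᵢ | ȳᵢ | A·x̄ᵢ | A·ȳᵢ
web | 4600.00 | 10.00 | 115.00 | 46000.00 | 529000.00
bottom flange | 1080.00 | 50.00 | 9.00 | 54000.00 | 9720.00
top flange | 1080.00 | 50.00 | 221.00 | 54000.00 | 238680.00
Σ | 6760.00 |  |  | 154000.00 | 777400.00
X̄ = 154000.00 / 6760.00 = 22.78 mm
Ȳ = 777400.00 / 6760.00 = 115.00 mm

X̄ = 22.78 mm, Ȳ = 115.00 mm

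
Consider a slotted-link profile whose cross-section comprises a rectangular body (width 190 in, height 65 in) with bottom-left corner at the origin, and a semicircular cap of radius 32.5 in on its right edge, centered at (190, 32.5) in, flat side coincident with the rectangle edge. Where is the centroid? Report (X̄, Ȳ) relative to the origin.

rectangular body: A = 190 × 65 = 12350.00, centroid at (95.00, 32.50).
semicircular end: A = ½π·32.5² = 1659.15, centroid at (203.79, 32.50).
ΣA = 14009.15 in²
ΣAX̄ = (12350.00)(95.00) + (1659.15)(203.79) = 1511374.60 in³
ΣAȲ = (12350.00)(32.50) + (1659.15)(32.50) = 455297.49 in³
X̄ = 1511374.60 / 14009.15 = 107.88 in
Ȳ = 455297.49 / 14009.15 = 32.50 in

X̄ = 107.88 in, Ȳ = 32.50 in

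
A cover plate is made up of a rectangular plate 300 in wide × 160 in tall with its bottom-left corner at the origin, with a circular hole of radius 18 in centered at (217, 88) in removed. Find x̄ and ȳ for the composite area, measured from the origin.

x̄ = 148.55 in, ȳ = 79.83 in

plate: A = 300 × 160 = 48000.00, centroid at (150.00, 80.00).
hole: A = −π·18² = -1017.88, centroid at (217.00, 88.00).
ΣA = 46982.12 in²
ΣAx̄ = (48000.00)(150.00) + (-1017.88)(217.00) = 6979120.90 in³
ΣAȳ = (48000.00)(80.00) + (-1017.88)(88.00) = 3750426.91 in³
x̄ = 6979120.90 / 46982.12 = 148.55 in
ȳ = 3750426.91 / 46982.12 = 79.83 in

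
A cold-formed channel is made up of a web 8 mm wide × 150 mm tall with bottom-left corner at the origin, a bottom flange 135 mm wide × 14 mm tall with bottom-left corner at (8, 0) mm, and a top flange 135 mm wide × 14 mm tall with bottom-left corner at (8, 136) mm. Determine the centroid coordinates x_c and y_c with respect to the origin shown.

x_c = 58.27 mm, y_c = 75.00 mm

web: A = 8 × 150 = 1200.00, centroid at (4.00, 75.00).
bottom flange: A = 135 × 14 = 1890.00, centroid at (75.50, 7.00).
top flange: A = 135 × 14 = 1890.00, centroid at (75.50, 143.00).
ΣA = 4980.00 mm², ΣAx_c = 290190.00 mm³, ΣAy_c = 373500.00 mm³.
x_c = 290190.00/4980.00 = 58.27 mm; y_c = 373500.00/4980.00 = 75.00 mm.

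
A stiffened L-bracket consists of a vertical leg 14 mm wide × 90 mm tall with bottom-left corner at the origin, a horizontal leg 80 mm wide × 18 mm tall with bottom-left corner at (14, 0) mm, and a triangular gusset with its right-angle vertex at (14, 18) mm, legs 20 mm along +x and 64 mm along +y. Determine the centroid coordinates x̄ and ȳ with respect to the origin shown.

x̄ = 29.88 mm, ȳ = 28.39 mm

vertical leg: A = 14 × 90 = 1260.00, centroid at (7.00, 45.00).
horizontal leg: A = 80 × 18 = 1440.00, centroid at (54.00, 9.00).
gusset: A = ½·20·64 = 640.00, centroid at (20.67, 39.33).
ΣA = 3340.00 mm², ΣAx̄ = 99806.67 mm³, ΣAȳ = 94833.33 mm³.
x̄ = 99806.67/3340.00 = 29.88 mm; ȳ = 94833.33/3340.00 = 28.39 mm.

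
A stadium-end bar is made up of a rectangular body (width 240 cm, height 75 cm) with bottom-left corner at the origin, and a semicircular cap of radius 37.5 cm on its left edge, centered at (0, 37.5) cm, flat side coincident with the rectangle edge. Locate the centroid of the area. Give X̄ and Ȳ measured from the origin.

X̄ = 105.14 cm, Ȳ = 37.50 cm

rectangular body: A = 240 × 75 = 18000.00, centroid at (120.00, 37.50).
semicircular end: A = ½π·37.5² = 2208.93, centroid at (-15.92, 37.50).
ΣA = 20208.93 cm², ΣAX̄ = 2124843.75 cm³, ΣAȲ = 757834.96 cm³.
X̄ = 2124843.75/20208.93 = 105.14 cm; Ȳ = 757834.96/20208.93 = 37.50 cm.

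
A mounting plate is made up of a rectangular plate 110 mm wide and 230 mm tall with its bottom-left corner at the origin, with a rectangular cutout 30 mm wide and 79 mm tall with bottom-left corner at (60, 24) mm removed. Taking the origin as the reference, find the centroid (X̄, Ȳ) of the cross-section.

X̄ = 52.93 mm, Ȳ = 120.32 mm

plate: A = 110 × 230 = 25300.00, centroid at (55.00, 115.00).
hole: A = −(30 × 79) = -2370.00, centroid at (75.00, 63.50).
ΣA = 22930.00 mm², ΣAX̄ = 1213750.00 mm³, ΣAȲ = 2759005.00 mm³.
X̄ = 1213750.00/22930.00 = 52.93 mm; Ȳ = 2759005.00/22930.00 = 120.32 mm.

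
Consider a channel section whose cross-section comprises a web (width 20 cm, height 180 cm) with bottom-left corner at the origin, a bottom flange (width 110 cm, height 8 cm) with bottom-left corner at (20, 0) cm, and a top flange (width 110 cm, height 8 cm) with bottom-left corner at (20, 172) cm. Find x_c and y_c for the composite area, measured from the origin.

Part | A | x̄ᵢ | ȳᵢ | A·x̄ᵢ | A·ȳᵢ
web | 3600.00 | 10.00 | 90.00 | 36000.00 | 324000.00
bottom flange | 880.00 | 75.00 | 4.00 | 66000.00 | 3520.00
top flange | 880.00 | 75.00 | 176.00 | 66000.00 | 154880.00
Σ | 5360.00 |  |  | 168000.00 | 482400.00
x_c = 168000.00 / 5360.00 = 31.34 cm
y_c = 482400.00 / 5360.00 = 90.00 cm

x_c = 31.34 cm, y_c = 90.00 cm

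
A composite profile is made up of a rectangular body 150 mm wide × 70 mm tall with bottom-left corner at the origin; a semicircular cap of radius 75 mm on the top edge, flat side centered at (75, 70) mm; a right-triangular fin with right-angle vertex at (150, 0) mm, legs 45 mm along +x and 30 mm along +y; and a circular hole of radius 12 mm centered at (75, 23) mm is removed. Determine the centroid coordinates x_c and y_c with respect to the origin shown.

rectangular body: A = 150 × 70 = 10500.00, centroid at (75.00, 35.00).
semicircular top: A = ½π·75² = 8835.73, centroid at (75.00, 101.83).
triangular fin: A = ½·45·30 = 675.00, centroid at (165.00, 10.00).
hole: A = −π·12² = -452.39, centroid at (75.00, 23.00).
ΣA = 19558.34 mm², ΣAx_c = 1527625.50 mm³, ΣAy_c = 1263596.10 mm³.
x_c = 1527625.50/19558.34 = 78.11 mm; y_c = 1263596.10/19558.34 = 64.61 mm.

x_c = 78.11 mm, y_c = 64.61 mm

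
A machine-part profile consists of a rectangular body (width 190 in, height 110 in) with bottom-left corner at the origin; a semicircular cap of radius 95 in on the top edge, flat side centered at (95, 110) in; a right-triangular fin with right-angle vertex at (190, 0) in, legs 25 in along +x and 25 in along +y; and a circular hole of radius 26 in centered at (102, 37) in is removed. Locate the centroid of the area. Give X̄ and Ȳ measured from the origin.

rectangular body: A = 190 × 110 = 20900.00, centroid at (95.00, 55.00).
semicircular top: A = ½π·95² = 14176.44, centroid at (95.00, 150.32).
triangular fin: A = ½·25·25 = 312.50, centroid at (198.33, 8.33).
hole: A = −π·26² = -2123.72, centroid at (102.00, 37.00).
ΣA = 33265.22 in²
ΣAX̄ = (20900.00)(95.00) + (14176.44)(95.00) + (312.50)(198.33) + (-2123.72)(102.00) = 3177621.57 in³
ΣAȲ = (20900.00)(55.00) + (14176.44)(150.32) + (312.50)(8.33) + (-2123.72)(37.00) = 3204518.04 in³
X̄ = 3177621.57 / 33265.22 = 95.52 in
Ȳ = 3204518.04 / 33265.22 = 96.33 in

X̄ = 95.52 in, Ȳ = 96.33 in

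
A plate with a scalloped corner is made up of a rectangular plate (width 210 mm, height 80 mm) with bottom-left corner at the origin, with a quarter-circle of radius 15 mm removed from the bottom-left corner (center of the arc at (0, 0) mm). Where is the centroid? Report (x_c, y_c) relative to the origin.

Part | A | x̄ᵢ | ȳᵢ | A·x̄ᵢ | A·ȳᵢ
plate | 16800.00 | 105.00 | 40.00 | 1764000.00 | 672000.00
removed quarter-circle | -176.71 | 6.37 | 6.37 | -1125.00 | -1125.00
Σ | 16623.29 |  |  | 1762875.00 | 670875.00
x_c = 1762875.00 / 16623.29 = 106.05 mm
y_c = 670875.00 / 16623.29 = 40.36 mm

x_c = 106.05 mm, y_c = 40.36 mm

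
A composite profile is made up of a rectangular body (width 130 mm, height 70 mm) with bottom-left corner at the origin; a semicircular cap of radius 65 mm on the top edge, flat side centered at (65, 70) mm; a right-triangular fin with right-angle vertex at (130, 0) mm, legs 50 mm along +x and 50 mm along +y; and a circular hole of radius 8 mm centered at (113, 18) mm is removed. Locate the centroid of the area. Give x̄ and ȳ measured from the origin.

x̄ = 70.51 mm, ȳ = 58.58 mm

Part | A | x̄ᵢ | ȳᵢ | A·x̄ᵢ | A·ȳᵢ
rectangular body | 9100.00 | 65.00 | 35.00 | 591500.00 | 318500.00
semicircular top | 6636.61 | 65.00 | 97.59 | 431379.94 | 647646.35
triangular fin | 1250.00 | 146.67 | 16.67 | 183333.33 | 20833.33
hole | -201.06 | 113.00 | 18.00 | -22720.00 | -3619.11
Σ | 16785.55 |  |  | 1183493.28 | 983360.57
x̄ = 1183493.28 / 16785.55 = 70.51 mm
ȳ = 983360.57 / 16785.55 = 58.58 mm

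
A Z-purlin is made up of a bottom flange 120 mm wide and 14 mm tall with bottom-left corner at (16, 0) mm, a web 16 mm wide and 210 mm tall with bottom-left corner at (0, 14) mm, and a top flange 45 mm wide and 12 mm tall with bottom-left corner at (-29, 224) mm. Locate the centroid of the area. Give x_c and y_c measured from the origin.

x_c = 27.07 mm, y_c = 96.02 mm

Part | A | x̄ᵢ | ȳᵢ | A·x̄ᵢ | A·ȳᵢ
bottom flange | 1680.00 | 76.00 | 7.00 | 127680.00 | 11760.00
web | 3360.00 | 8.00 | 119.00 | 26880.00 | 399840.00
top flange | 540.00 | -6.50 | 230.00 | -3510.00 | 124200.00
Σ | 5580.00 |  |  | 151050.00 | 535800.00
x_c = 151050.00 / 5580.00 = 27.07 mm
y_c = 535800.00 / 5580.00 = 96.02 mm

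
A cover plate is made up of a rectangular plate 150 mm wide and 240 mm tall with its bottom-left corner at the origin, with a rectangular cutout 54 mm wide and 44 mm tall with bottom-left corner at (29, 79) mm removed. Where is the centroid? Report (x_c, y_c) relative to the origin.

Part | A | x̄ᵢ | ȳᵢ | A·x̄ᵢ | A·ȳᵢ
plate | 36000.00 | 75.00 | 120.00 | 2700000.00 | 4320000.00
hole | -2376.00 | 56.00 | 101.00 | -133056.00 | -239976.00
Σ | 33624.00 |  |  | 2566944.00 | 4080024.00
x_c = 2566944.00 / 33624.00 = 76.34 mm
y_c = 4080024.00 / 33624.00 = 121.34 mm

x_c = 76.34 mm, y_c = 121.34 mm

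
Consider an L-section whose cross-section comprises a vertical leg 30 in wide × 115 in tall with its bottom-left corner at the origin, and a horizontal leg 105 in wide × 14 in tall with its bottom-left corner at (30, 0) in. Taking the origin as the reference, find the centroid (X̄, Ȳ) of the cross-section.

X̄ = 35.17 in, Ȳ = 42.41 in

vertical leg: A = 30 × 115 = 3450.00, centroid at (15.00, 57.50).
horizontal leg: A = 105 × 14 = 1470.00, centroid at (82.50, 7.00).
ΣA = 4920.00 in², ΣAX̄ = 173025.00 in³, ΣAȲ = 208665.00 in³.
X̄ = 173025.00/4920.00 = 35.17 in; Ȳ = 208665.00/4920.00 = 42.41 in.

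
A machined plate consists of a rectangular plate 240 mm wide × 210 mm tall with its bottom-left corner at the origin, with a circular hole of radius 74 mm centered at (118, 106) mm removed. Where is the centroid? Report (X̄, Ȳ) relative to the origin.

X̄ = 121.04 mm, Ȳ = 104.48 mm

Part | A | x̄ᵢ | ȳᵢ | A·x̄ᵢ | A·ȳᵢ
plate | 50400.00 | 120.00 | 105.00 | 6048000.00 | 5292000.00
hole | -17203.36 | 118.00 | 106.00 | -2029996.64 | -1823556.31
Σ | 33196.64 |  |  | 4018003.36 | 3468443.69
X̄ = 4018003.36 / 33196.64 = 121.04 mm
Ȳ = 3468443.69 / 33196.64 = 104.48 mm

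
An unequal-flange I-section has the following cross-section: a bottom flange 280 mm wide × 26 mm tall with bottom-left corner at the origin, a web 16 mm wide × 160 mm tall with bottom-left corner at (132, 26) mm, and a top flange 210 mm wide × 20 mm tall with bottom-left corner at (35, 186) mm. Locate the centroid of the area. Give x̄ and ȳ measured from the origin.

x̄ = 140.00 mm, ȳ = 84.70 mm

bottom flange: A = 280 × 26 = 7280.00, centroid at (140.00, 13.00).
web: A = 16 × 160 = 2560.00, centroid at (140.00, 106.00).
top flange: A = 210 × 20 = 4200.00, centroid at (140.00, 196.00).
ΣA = 14040.00 mm²
ΣAx̄ = (7280.00)(140.00) + (2560.00)(140.00) + (4200.00)(140.00) = 1965600.00 mm³
ΣAȳ = (7280.00)(13.00) + (2560.00)(106.00) + (4200.00)(196.00) = 1189200.00 mm³
x̄ = 1965600.00 / 14040.00 = 140.00 mm
ȳ = 1189200.00 / 14040.00 = 84.70 mm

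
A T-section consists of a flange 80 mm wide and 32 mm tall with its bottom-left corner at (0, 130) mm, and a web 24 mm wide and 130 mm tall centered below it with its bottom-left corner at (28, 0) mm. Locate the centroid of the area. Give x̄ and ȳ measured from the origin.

x̄ = 40.00 mm, ȳ = 101.51 mm

Part | A | x̄ᵢ | ȳᵢ | A·x̄ᵢ | A·ȳᵢ
web | 3120.00 | 40.00 | 65.00 | 124800.00 | 202800.00
flange | 2560.00 | 40.00 | 146.00 | 102400.00 | 373760.00
Σ | 5680.00 |  |  | 227200.00 | 576560.00
x̄ = 227200.00 / 5680.00 = 40.00 mm
ȳ = 576560.00 / 5680.00 = 101.51 mm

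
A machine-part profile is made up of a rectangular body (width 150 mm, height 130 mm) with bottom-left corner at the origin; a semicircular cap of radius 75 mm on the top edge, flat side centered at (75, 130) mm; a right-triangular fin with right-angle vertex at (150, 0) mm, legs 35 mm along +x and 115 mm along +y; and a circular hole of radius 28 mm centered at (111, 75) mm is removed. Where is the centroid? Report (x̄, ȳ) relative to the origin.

rectangular body: A = 150 × 130 = 19500.00, centroid at (75.00, 65.00).
semicircular top: A = ½π·75² = 8835.73, centroid at (75.00, 161.83).
triangular fin: A = ½·35·115 = 2012.50, centroid at (161.67, 38.33).
hole: A = −π·28² = -2463.01, centroid at (111.00, 75.00).
ΣA = 27885.22 mm², ΣAx̄ = 2177139.91 mm³, ΣAȳ = 2589815.00 mm³.
x̄ = 2177139.91/27885.22 = 78.08 mm; ȳ = 2589815.00/27885.22 = 92.87 mm.

x̄ = 78.08 mm, ȳ = 92.87 mm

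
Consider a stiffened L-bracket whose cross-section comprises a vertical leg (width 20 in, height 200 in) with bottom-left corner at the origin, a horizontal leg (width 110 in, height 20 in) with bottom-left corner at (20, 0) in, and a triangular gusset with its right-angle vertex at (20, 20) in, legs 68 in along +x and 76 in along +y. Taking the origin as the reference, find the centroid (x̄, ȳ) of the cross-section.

x̄ = 35.89 in, ȳ = 61.38 in

Part | A | x̄ᵢ | ȳᵢ | A·x̄ᵢ | A·ȳᵢ
vertical leg | 4000.00 | 10.00 | 100.00 | 40000.00 | 400000.00
horizontal leg | 2200.00 | 75.00 | 10.00 | 165000.00 | 22000.00
gusset | 2584.00 | 42.67 | 45.33 | 110250.67 | 117141.33
Σ | 8784.00 |  |  | 315250.67 | 539141.33
x̄ = 315250.67 / 8784.00 = 35.89 in
ȳ = 539141.33 / 8784.00 = 61.38 in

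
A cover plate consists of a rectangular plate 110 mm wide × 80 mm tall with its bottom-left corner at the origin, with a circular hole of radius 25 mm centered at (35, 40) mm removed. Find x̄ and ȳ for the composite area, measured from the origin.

Part | A | x̄ᵢ | ȳᵢ | A·x̄ᵢ | A·ȳᵢ
plate | 8800.00 | 55.00 | 40.00 | 484000.00 | 352000.00
hole | -1963.50 | 35.00 | 40.00 | -68722.34 | -78539.82
Σ | 6836.50 |  |  | 415277.66 | 273460.18
x̄ = 415277.66 / 6836.50 = 60.74 mm
ȳ = 273460.18 / 6836.50 = 40.00 mm

x̄ = 60.74 mm, ȳ = 40.00 mm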